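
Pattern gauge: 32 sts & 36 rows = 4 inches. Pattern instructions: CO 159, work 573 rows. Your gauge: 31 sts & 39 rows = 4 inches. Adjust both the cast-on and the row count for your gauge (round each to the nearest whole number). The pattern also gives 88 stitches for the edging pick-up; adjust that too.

Stitches: 159 × 31/32 = 154.03 → 154.
Rows: 573 × 39/36 = 620.75 → 621.
edging pick-up: 88 × 31/32 = 85.25 → 85.

Cast on 154 stitches; work 621 rows; edging pick-up 85 stitches.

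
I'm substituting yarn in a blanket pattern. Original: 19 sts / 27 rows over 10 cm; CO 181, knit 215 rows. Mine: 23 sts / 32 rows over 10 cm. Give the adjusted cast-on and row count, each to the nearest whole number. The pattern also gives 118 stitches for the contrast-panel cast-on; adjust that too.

Cast on 219 stitches; work 255 rows; contrast-panel cast-on 143 stitches.

Stitches: 181 × 23/19 = 219.11 → 219.
Rows: 215 × 32/27 = 254.81 → 255.
contrast-panel cast-on: 118 × 23/19 = 142.84 → 143.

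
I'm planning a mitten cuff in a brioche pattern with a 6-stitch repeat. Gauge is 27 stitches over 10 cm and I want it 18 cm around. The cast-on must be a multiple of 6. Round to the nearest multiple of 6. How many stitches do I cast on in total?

27 / 10 = 2.7 sts per cm.
18 × 2.7 = 48.60 sts.
Nearest multiple of 6: 48.

CO 48 sts.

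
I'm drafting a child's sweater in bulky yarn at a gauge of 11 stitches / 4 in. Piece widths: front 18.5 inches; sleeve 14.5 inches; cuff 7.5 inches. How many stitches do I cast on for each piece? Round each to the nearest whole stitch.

Rate = 11/4 = 2.75 sts per in.
front: 18.5 × 2.75 = 50.88 → 51.
sleeve: 14.5 × 2.75 = 39.88 → 40.
cuff: 7.5 × 2.75 = 20.62 → 21.

front 51; sleeve 40; cuff 21.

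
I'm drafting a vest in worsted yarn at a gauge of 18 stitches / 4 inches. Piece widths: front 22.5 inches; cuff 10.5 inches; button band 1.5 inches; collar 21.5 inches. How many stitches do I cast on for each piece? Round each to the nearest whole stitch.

Rate = 18/4 = 4.5 sts per in.
front: 22.5 × 4.5 = 101.25 → 101.
cuff: 10.5 × 4.5 = 47.25 → 47.
button band: 1.5 × 4.5 = 6.75 → 7.
collar: 21.5 × 4.5 = 96.75 → 97.

front 101; cuff 47; button band 7; collar 97.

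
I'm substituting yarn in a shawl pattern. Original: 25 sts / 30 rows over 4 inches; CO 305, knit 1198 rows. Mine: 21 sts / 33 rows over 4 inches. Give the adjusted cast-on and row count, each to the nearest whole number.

Stitches: 305 × 21/25 = 256.20 → 256.
Rows: 1198 × 33/30 = 1317.80 → 1318.

Cast on 256 stitches; work 1318 rows.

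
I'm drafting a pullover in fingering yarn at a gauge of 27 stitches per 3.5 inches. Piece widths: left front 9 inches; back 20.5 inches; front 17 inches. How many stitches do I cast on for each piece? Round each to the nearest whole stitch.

left front 69; back 158; front 131.

Rate = 27/3.5 = 7.714 sts per in.
left front: 9 × 7.714 = 69.43 → 69.
back: 20.5 × 7.714 = 158.14 → 158.
front: 17 × 7.714 = 131.14 → 131.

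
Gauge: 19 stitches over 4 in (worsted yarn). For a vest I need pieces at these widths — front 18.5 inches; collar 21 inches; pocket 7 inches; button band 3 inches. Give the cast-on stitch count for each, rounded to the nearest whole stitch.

front 88; collar 100; pocket 33; button band 14.

Rate = 19/4 = 4.75 sts per in.
front: 18.5 × 4.75 = 87.88 → 88.
collar: 21 × 4.75 = 99.75 → 100.
pocket: 7 × 4.75 = 33.25 → 33.
button band: 3 × 4.75 = 14.25 → 14.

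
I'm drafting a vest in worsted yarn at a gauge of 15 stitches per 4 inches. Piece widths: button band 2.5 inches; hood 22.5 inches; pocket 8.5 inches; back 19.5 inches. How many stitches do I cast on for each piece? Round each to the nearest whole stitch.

button band 9; hood 84; pocket 32; back 73.

Rate = 15/4 = 3.75 sts per in.
button band: 2.5 × 3.75 = 9.38 → 9.
hood: 22.5 × 3.75 = 84.38 → 84.
pocket: 8.5 × 3.75 = 31.88 → 32.
back: 19.5 × 3.75 = 73.12 → 73.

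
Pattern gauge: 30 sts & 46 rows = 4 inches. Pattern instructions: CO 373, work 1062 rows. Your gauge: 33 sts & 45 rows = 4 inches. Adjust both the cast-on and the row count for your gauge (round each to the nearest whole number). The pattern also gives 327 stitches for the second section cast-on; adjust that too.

Cast on 410 stitches; work 1039 rows; second section cast-on 360 stitches.

Stitches: 373 × 33/30 = 410.30 → 410.
Rows: 1062 × 45/46 = 1038.91 → 1039.
second section cast-on: 327 × 33/30 = 359.70 → 360.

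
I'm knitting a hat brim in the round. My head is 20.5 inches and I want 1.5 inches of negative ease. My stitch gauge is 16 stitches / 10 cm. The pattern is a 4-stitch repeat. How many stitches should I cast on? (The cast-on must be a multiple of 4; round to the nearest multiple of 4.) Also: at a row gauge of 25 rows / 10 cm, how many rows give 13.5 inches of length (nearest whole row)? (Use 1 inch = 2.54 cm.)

Cast on 76 stitches; work 86 rows.

Finished = 20.5 − 1.5 = 19 inches.
19 inches × 2.54 = 48.26 cm.
16/10 = 1.6 sts per cm; 48.26 × 1.6 = 77.22 sts.
Nearest multiple of 4 → 76.
13.5 inches = 34.29 cm; × 2.5 = 85.72 → 86 rows.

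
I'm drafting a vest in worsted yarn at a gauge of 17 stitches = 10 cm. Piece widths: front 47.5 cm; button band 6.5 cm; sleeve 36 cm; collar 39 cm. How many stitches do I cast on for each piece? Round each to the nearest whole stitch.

front 81; button band 11; sleeve 61; collar 66.

Rate = 17/10 = 1.7 sts per cm.
front: 47.5 × 1.7 = 80.75 → 81.
button band: 6.5 × 1.7 = 11.05 → 11.
sleeve: 36 × 1.7 = 61.20 → 61.
collar: 39 × 1.7 = 66.30 → 66.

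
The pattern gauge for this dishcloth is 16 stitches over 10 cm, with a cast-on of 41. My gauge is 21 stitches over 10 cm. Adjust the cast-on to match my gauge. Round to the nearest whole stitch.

Cast on 54 stitches.

Scale factor = 21 / 16 = 1.312.
41 × 21 / 16 = 53.81 sts.
→ 54 sts.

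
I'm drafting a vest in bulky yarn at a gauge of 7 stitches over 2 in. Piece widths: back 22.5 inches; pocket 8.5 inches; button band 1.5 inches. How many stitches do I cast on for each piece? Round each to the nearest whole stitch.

Rate = 7/2 = 3.5 sts per in.
back: 22.5 × 3.5 = 78.75 → 79.
pocket: 8.5 × 3.5 = 29.75 → 30.
button band: 1.5 × 3.5 = 5.25 → 5.

back 79; pocket 30; button band 5.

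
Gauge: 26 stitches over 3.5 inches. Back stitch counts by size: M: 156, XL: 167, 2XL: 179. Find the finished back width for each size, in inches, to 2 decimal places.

M 21.00 inches; XL 22.48 inches; 2XL 24.10 inches.

26/3.5 = 7.429 sts per in.
M: 156 / 7.429 = 21.000 → 21.00 in.
XL: 167 / 7.429 = 22.481 → 22.48 in.
2XL: 179 / 7.429 = 24.096 → 24.10 in.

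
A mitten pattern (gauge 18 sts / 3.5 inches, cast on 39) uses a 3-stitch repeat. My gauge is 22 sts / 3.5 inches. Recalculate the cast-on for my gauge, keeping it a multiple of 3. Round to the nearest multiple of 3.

39 × 22 / 18 = 47.67.
Nearest multiple of 3: 48.

CO 48 sts.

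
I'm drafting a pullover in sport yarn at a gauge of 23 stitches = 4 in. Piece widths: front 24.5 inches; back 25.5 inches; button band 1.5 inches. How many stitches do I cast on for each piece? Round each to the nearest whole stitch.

Rate = 23/4 = 5.75 sts per in.
front: 24.5 × 5.75 = 140.88 → 141.
back: 25.5 × 5.75 = 146.62 → 147.
button band: 1.5 × 5.75 = 8.62 → 9.

front 141; back 147; button band 9.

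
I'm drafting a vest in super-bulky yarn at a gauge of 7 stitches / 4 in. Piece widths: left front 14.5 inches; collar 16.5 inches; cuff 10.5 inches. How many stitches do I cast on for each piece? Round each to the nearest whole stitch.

left front 25; collar 29; cuff 18.

Rate = 7/4 = 1.75 sts per in.
left front: 14.5 × 1.75 = 25.38 → 25.
collar: 16.5 × 1.75 = 28.88 → 29.
cuff: 10.5 × 1.75 = 18.38 → 18.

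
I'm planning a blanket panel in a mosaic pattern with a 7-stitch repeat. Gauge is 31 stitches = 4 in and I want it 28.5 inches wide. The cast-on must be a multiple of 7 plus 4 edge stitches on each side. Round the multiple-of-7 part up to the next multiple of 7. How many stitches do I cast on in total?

Cast on 225 stitches.

31 / 4 = 7.75 sts per inch.
28.5 × 7.75 = 220.88 sts.
Less 8 edge sts → 212.88 for the repeat.
Next multiple of 7: 217.
Add back 8 edge sts → 225.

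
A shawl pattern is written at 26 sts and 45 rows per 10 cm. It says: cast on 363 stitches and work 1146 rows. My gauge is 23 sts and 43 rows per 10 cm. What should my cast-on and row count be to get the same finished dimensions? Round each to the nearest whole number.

Stitches: 363 × 23/26 = 321.12 → 321.
Rows: 1146 × 43/45 = 1095.07 → 1095.

Cast on 321 stitches; work 1095 rows.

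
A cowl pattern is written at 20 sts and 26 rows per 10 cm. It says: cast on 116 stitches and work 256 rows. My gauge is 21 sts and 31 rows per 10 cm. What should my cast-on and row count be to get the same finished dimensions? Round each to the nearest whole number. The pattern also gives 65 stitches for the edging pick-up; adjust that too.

Cast on 122 stitches; work 305 rows; edging pick-up 68 stitches.

Stitches: 116 × 21/20 = 121.80 → 122.
Rows: 256 × 31/26 = 305.23 → 305.
edging pick-up: 65 × 21/20 = 68.25 → 68.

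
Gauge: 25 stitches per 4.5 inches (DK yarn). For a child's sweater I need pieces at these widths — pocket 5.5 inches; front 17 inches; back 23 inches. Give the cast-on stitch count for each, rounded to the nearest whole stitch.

pocket 31; front 94; back 128.

Rate = 25/4.5 = 5.556 sts per in.
pocket: 5.5 × 5.556 = 30.56 → 31.
front: 17 × 5.556 = 94.44 → 94.
back: 23 × 5.556 = 127.78 → 128.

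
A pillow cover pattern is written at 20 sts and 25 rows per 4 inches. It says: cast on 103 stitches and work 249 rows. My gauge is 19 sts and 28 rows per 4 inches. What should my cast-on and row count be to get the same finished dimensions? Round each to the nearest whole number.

Stitches: 103 × 19/20 = 97.85 → 98.
Rows: 249 × 28/25 = 278.88 → 279.

Cast on 98 stitches; work 279 rows.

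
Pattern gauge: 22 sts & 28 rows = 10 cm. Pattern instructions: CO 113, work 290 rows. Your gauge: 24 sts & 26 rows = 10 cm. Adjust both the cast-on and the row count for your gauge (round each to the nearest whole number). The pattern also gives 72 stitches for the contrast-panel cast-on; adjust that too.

Cast on 123 stitches; work 269 rows; contrast-panel cast-on 79 stitches.

Stitches: 113 × 24/22 = 123.27 → 123.
Rows: 290 × 26/28 = 269.29 → 269.
contrast-panel cast-on: 72 × 24/22 = 78.55 → 79.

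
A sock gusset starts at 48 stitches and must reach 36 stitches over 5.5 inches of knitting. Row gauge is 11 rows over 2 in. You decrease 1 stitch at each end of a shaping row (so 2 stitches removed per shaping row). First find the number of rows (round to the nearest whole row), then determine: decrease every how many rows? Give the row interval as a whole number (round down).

Rows = 5.5 × 5.5 = 30.2 → 30 rows.
Stitches to remove: 12 → 6 shaping rows (at 2 st each).
30 / 6 = 5.00 → every 5 rows.

Decrease every 5th row.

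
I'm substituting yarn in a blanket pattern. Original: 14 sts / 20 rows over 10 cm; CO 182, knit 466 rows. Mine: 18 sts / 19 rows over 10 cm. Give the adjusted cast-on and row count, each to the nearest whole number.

Cast on 234 stitches; work 443 rows.

Stitches: 182 × 18/14 = 234.00 → 234.
Rows: 466 × 19/20 = 442.70 → 443.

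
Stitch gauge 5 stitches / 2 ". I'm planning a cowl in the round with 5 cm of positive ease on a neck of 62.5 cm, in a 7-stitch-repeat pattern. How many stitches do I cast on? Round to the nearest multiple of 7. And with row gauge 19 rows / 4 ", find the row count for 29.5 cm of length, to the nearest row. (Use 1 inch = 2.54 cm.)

Cast on 63 stitches; work 55 rows.

Finished = 62.5 + 5 = 67.5 cm.
67.5 cm × 1/2.54 = 26.57 inches.
5/2 = 2.5 sts per in; 26.57 × 2.5 = 66.44 sts.
Nearest multiple of 7 → 63.
29.5 cm = 11.61 inches; × 4.75 = 55.17 → 55 rows.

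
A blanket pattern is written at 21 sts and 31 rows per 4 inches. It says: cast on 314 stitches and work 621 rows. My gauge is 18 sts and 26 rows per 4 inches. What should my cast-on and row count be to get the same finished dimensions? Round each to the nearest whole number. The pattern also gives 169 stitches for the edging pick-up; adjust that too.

Cast on 269 stitches; work 521 rows; edging pick-up 145 stitches.

Stitches: 314 × 18/21 = 269.14 → 269.
Rows: 621 × 26/31 = 520.84 → 521.
edging pick-up: 169 × 18/21 = 144.86 → 145.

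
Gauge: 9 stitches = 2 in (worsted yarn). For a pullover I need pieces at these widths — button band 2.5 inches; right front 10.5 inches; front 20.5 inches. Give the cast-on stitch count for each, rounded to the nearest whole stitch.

button band 11; right front 47; front 92.

Rate = 9/2 = 4.5 sts per in.
button band: 2.5 × 4.5 = 11.25 → 11.
right front: 10.5 × 4.5 = 47.25 → 47.
front: 20.5 × 4.5 = 92.25 → 92.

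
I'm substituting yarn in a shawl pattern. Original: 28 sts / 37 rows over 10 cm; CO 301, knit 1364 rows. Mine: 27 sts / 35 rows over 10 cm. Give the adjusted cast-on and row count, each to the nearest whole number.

Cast on 290 stitches; work 1290 rows.

Stitches: 301 × 27/28 = 290.25 → 290.
Rows: 1364 × 35/37 = 1290.27 → 1290.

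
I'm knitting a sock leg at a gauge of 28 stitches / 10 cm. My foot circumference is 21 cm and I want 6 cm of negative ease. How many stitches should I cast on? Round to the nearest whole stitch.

CO 42 sts.

Finished = 21 − 6 = 15 cm.
28 / 10 = 2.8 sts per cm.
15.00 × 2.8 = 42.00 sts.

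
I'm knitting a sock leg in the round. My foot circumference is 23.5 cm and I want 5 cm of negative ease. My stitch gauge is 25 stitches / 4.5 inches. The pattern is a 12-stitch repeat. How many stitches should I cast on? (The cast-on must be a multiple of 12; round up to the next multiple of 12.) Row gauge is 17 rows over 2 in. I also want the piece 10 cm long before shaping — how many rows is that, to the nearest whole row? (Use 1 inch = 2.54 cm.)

Finished = 23.5 − 5 = 18.5 cm.
18.5 cm × 1/2.54 = 7.28 inches.
25/4.5 = 5.556 sts per in; 7.28 × 5.556 = 40.46 sts.
Next multiple of 12 → 48.
10 cm = 3.94 inches; × 8.5 = 33.46 → 33 rows.

Cast on 48 stitches; work 33 rows.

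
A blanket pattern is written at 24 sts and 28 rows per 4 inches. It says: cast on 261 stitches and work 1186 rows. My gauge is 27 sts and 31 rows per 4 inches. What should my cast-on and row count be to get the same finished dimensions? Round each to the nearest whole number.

Cast on 294 stitches; work 1313 rows.

Stitches: 261 × 27/24 = 293.62 → 294.
Rows: 1186 × 31/28 = 1313.07 → 1313.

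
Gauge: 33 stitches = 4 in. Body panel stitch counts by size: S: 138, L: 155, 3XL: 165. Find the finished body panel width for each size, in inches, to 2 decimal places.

S 16.73 inches; L 18.79 inches; 3XL 20.00 inches.

33/4 = 8.25 sts per in.
S: 138 / 8.25 = 16.727 → 16.73 in.
L: 155 / 8.25 = 18.788 → 18.79 in.
3XL: 165 / 8.25 = 20.000 → 20.00 in.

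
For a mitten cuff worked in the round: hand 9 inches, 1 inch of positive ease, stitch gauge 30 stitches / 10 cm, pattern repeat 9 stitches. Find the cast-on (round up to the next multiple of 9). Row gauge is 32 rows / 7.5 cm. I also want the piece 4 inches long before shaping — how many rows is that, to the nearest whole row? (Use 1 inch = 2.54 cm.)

Finished = 9 + 1 = 10 inches.
10 inches × 2.54 = 25.40 cm.
30/10 = 3 sts per cm; 25.40 × 3 = 76.20 sts.
Next multiple of 9 → 81.
4 inches = 10.16 cm; × 4.267 = 43.35 → 43 rows.

Cast on 81 stitches; work 43 rows.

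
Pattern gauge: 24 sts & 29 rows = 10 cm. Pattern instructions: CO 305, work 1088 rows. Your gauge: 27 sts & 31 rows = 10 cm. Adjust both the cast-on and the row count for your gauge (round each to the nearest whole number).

Stitches: 305 × 27/24 = 343.12 → 343.
Rows: 1088 × 31/29 = 1163.03 → 1163.

Cast on 343 stitches; work 1163 rows.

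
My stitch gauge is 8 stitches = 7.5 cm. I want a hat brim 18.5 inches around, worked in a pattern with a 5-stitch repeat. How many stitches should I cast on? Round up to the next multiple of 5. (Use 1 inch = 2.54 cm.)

18.5 in = 18.5 × 2.54 = 46.99 cm.
8 / 7.5 = 1.067 sts/cm.
46.99 × 1.067 = 50.12 sts.
→ 55.

CO 55 sts.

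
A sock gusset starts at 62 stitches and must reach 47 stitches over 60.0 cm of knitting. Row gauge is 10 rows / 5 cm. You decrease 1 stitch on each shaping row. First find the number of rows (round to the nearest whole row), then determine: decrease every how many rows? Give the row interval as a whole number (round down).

Rows = 60.0 × 2 = 120.0 → 120 rows.
Stitches to remove: 15 → 15 shaping rows (at 1 st each).
120 / 15 = 8.00 → every 8 rows.

Decrease every 8th row.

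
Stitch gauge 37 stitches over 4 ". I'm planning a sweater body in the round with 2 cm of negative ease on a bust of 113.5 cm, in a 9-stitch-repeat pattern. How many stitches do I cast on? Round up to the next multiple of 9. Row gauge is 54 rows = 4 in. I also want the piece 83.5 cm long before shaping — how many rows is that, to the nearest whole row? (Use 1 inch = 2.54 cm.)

Finished = 113.5 − 2 = 111.5 cm.
111.5 cm × 1/2.54 = 43.90 inches.
37/4 = 9.25 sts per in; 43.90 × 9.25 = 406.05 sts.
Next multiple of 9 → 414.
83.5 cm = 32.87 inches; × 13.5 = 443.80 → 444 rows.

Cast on 414 stitches; work 444 rows.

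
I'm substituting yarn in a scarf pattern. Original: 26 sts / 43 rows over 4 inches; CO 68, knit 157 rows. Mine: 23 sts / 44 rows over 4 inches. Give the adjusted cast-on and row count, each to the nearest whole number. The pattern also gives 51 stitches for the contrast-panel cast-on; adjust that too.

Stitches: 68 × 23/26 = 60.15 → 60.
Rows: 157 × 44/43 = 160.65 → 161.
contrast-panel cast-on: 51 × 23/26 = 45.12 → 45.

Cast on 60 stitches; work 161 rows; contrast-panel cast-on 45 stitches.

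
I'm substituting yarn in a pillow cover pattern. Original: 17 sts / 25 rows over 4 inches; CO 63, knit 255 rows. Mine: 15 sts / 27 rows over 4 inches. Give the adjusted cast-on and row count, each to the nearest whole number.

Cast on 56 stitches; work 275 rows.

Stitches: 63 × 15/17 = 55.59 → 56.
Rows: 255 × 27/25 = 275.40 → 275.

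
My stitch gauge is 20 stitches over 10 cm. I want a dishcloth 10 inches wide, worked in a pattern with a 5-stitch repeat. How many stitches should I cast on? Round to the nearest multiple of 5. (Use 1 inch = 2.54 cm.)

50 stitches.

10 in = 10 × 2.54 = 25.40 cm.
20 / 10 = 2 sts/cm.
25.40 × 2 = 50.80 sts.
→ 50.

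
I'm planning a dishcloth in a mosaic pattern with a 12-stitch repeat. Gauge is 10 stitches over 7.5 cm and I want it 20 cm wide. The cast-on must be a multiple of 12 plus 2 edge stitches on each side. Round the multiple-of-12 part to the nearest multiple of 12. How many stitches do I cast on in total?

10 / 7.5 = 1.333 sts per cm.
20 × 1.333 = 26.67 sts.
Less 4 edge sts → 22.67 for the repeat.
Nearest multiple of 12: 24.
Add back 4 edge sts → 28.

Cast on 28 stitches.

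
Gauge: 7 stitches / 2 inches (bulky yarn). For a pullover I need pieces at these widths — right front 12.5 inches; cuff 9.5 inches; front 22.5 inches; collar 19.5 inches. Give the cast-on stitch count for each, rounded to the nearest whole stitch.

Rate = 7/2 = 3.5 sts per in.
right front: 12.5 × 3.5 = 43.75 → 44.
cuff: 9.5 × 3.5 = 33.25 → 33.
front: 22.5 × 3.5 = 78.75 → 79.
collar: 19.5 × 3.5 = 68.25 → 68.

right front 44; cuff 33; front 79; collar 68.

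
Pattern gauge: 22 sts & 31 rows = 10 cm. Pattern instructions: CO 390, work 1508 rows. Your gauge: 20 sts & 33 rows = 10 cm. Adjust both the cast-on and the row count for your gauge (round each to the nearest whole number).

Cast on 355 stitches; work 1605 rows.

Stitches: 390 × 20/22 = 354.55 → 355.
Rows: 1508 × 33/31 = 1605.29 → 1605.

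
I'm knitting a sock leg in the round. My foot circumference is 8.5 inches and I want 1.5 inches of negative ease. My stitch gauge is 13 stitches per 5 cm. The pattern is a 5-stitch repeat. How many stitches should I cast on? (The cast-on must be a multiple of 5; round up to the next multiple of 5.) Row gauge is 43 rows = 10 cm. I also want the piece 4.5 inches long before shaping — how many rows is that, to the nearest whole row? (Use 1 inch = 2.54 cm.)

Finished = 8.5 − 1.5 = 7 inches.
7 inches × 2.54 = 17.78 cm.
13/5 = 2.6 sts per cm; 17.78 × 2.6 = 46.23 sts.
Next multiple of 5 → 50.
4.5 inches = 11.43 cm; × 4.3 = 49.15 → 49 rows.

Cast on 50 stitches; work 49 rows.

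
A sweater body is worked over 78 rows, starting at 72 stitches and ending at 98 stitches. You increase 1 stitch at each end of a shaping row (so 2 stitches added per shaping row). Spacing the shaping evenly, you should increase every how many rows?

Stitches to add: |98 − 72| = 26.
Shaping rows needed: 26 / 2 = 13.
78 rows / 13 = every 6 rows.

Increase every 6th row.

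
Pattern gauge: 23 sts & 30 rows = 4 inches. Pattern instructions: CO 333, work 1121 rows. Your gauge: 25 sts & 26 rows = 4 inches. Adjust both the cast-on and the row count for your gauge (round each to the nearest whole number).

Cast on 362 stitches; work 972 rows.

Stitches: 333 × 25/23 = 361.96 → 362.
Rows: 1121 × 26/30 = 971.53 → 972.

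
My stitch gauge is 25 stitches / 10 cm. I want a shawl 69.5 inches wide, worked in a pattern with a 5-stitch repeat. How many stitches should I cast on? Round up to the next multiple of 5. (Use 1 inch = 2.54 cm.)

69.5 in = 69.5 × 2.54 = 176.53 cm.
25 / 10 = 2.5 sts/cm.
176.53 × 2.5 = 441.32 sts.
→ 445.

Cast on 445 stitches.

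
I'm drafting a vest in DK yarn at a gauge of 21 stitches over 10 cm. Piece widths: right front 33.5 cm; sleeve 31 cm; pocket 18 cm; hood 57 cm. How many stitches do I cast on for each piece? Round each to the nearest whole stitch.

Rate = 21/10 = 2.1 sts per cm.
right front: 33.5 × 2.1 = 70.35 → 70.
sleeve: 31 × 2.1 = 65.10 → 65.
pocket: 18 × 2.1 = 37.80 → 38.
hood: 57 × 2.1 = 119.70 → 120.

right front 70; sleeve 65; pocket 38; hood 120.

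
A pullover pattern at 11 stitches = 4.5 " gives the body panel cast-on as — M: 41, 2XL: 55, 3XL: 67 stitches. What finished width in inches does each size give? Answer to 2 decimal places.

11/4.5 = 2.444 sts per in.
M: 41 / 2.444 = 16.773 → 16.77 in.
2XL: 55 / 2.444 = 22.500 → 22.50 in.
3XL: 67 / 2.444 = 27.409 → 27.41 in.

M 16.77 inches; 2XL 22.50 inches; 3XL 27.41 inches.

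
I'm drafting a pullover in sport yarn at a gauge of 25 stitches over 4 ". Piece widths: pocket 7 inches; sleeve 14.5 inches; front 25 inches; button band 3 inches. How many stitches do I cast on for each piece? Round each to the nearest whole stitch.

pocket 44; sleeve 91; front 156; button band 19.

Rate = 25/4 = 6.25 sts per in.
pocket: 7 × 6.25 = 43.75 → 44.
sleeve: 14.5 × 6.25 = 90.62 → 91.
front: 25 × 6.25 = 156.25 → 156.
button band: 3 × 6.25 = 18.75 → 19.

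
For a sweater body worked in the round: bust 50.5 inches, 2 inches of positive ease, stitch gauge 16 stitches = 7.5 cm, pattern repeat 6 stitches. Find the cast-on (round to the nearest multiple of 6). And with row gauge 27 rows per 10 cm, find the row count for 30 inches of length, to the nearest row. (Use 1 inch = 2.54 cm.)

Finished = 50.5 + 2 = 52.5 inches.
52.5 inches × 2.54 = 133.35 cm.
16/7.5 = 2.133 sts per cm; 133.35 × 2.133 = 284.48 sts.
Nearest multiple of 6 → 282.
30 inches = 76.20 cm; × 2.7 = 205.74 → 206 rows.

Cast on 282 stitches; work 206 rows.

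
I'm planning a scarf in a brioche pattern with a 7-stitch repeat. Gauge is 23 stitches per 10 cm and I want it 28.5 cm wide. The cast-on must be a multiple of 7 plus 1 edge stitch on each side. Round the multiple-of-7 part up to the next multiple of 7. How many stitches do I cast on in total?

23 / 10 = 2.3 sts per cm.
28.5 × 2.3 = 65.55 sts.
Less 2 edge sts → 63.55 for the repeat.
Next multiple of 7: 70.
Add back 2 edge sts → 72.

72 stitches.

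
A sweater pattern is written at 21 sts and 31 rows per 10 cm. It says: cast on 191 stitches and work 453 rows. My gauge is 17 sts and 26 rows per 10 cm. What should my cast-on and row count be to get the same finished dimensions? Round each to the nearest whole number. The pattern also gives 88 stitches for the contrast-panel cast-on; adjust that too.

Cast on 155 stitches; work 380 rows; contrast-panel cast-on 71 stitches.

Stitches: 191 × 17/21 = 154.62 → 155.
Rows: 453 × 26/31 = 379.94 → 380.
contrast-panel cast-on: 88 × 17/21 = 71.24 → 71.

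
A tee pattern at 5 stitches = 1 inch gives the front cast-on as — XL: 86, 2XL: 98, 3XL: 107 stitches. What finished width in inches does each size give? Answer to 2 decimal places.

XL 17.20 inches; 2XL 19.60 inches; 3XL 21.40 inches.

5/1 = 5 sts per in.
XL: 86 / 5 = 17.200 → 17.20 in.
2XL: 98 / 5 = 19.600 → 19.60 in.
3XL: 107 / 5 = 21.400 → 21.40 in.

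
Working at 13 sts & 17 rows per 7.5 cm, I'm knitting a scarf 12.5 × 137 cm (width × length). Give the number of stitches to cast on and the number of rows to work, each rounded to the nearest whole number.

Stitch gauge = 13/7.5 = 1.733 sts/cm; 12.5 × 1.733 = 21.67 → 22 sts.
Row gauge = 17/7.5 = 2.267 rows/cm; 137 × 2.267 = 310.53 → 311 rows.

Cast on 22 stitches and work 311 rows.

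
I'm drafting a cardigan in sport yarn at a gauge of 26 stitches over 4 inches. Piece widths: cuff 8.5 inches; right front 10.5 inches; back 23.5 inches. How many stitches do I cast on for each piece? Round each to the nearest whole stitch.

Rate = 26/4 = 6.5 sts per in.
cuff: 8.5 × 6.5 = 55.25 → 55.
right front: 10.5 × 6.5 = 68.25 → 68.
back: 23.5 × 6.5 = 152.75 → 153.

cuff 55; right front 68; back 153.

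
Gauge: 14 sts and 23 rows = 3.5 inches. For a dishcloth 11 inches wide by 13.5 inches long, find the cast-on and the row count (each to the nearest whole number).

Stitch gauge = 14/3.5 = 4 sts/in; 11 × 4 = 44.00 → 44 sts.
Row gauge = 23/3.5 = 6.571 rows/in; 13.5 × 6.571 = 88.71 → 89 rows.

Cast on 44 stitches and work 89 rows.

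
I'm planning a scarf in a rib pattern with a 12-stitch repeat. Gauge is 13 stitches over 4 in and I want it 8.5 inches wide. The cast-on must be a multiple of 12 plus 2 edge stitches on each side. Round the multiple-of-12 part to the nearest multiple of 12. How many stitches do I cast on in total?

Cast on 28 stitches.

13 / 4 = 3.25 sts per inch.
8.5 × 3.25 = 27.62 sts.
Less 4 edge sts → 23.62 for the repeat.
Nearest multiple of 12: 24.
Add back 4 edge sts → 28.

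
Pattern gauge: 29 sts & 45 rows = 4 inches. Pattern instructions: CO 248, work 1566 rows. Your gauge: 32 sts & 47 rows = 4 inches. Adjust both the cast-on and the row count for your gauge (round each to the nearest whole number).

Cast on 274 stitches; work 1636 rows.

Stitches: 248 × 32/29 = 273.66 → 274.
Rows: 1566 × 47/45 = 1635.60 → 1636.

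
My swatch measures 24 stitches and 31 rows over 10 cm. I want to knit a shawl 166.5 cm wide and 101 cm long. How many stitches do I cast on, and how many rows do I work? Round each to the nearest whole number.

Cast on 400 stitches and work 313 rows.

Stitch gauge = 24/10 = 2.4 sts/cm; 166.5 × 2.4 = 399.60 → 400 sts.
Row gauge = 31/10 = 3.1 rows/cm; 101 × 3.1 = 313.10 → 313 rows.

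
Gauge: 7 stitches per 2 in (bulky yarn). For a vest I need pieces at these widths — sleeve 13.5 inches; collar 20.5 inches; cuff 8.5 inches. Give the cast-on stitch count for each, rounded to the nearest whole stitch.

Rate = 7/2 = 3.5 sts per in.
sleeve: 13.5 × 3.5 = 47.25 → 47.
collar: 20.5 × 3.5 = 71.75 → 72.
cuff: 8.5 × 3.5 = 29.75 → 30.

sleeve 47; collar 72; cuff 30.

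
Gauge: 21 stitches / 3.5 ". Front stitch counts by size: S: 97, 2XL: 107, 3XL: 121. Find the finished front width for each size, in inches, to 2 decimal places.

21/3.5 = 6 sts per in.
S: 97 / 6 = 16.167 → 16.17 in.
2XL: 107 / 6 = 17.833 → 17.83 in.
3XL: 121 / 6 = 20.167 → 20.17 in.

S 16.17 inches; 2XL 17.83 inches; 3XL 20.17 inches.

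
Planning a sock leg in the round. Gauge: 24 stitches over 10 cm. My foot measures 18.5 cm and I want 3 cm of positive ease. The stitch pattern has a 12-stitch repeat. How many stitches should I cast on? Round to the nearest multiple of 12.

Finished = 18.5 + 3 = 21.5 cm.
24 / 10 = 2.4 sts/cm.
21.5 × 2.4 = 51.60 sts.
Nearest multiple of 12: 48.

48 stitches.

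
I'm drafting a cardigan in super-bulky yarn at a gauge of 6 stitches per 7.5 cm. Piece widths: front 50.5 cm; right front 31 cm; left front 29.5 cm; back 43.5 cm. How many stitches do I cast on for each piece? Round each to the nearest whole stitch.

front 40; right front 25; left front 24; back 35.

Rate = 6/7.5 = 0.8 sts per cm.
front: 50.5 × 0.8 = 40.40 → 40.
right front: 31 × 0.8 = 24.80 → 25.
left front: 29.5 × 0.8 = 23.60 → 24.
back: 43.5 × 0.8 = 34.80 → 35.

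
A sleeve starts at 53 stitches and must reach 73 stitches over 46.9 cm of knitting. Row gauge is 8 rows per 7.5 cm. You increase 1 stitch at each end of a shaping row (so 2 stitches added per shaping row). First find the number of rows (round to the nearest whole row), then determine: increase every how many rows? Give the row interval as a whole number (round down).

Rows = 46.9 × 1.067 = 50.0 → 50 rows.
Stitches to add: 20 → 10 shaping rows (at 2 st each).
50 / 10 = 5.00 → every 5 rows.

Increase every 5th row.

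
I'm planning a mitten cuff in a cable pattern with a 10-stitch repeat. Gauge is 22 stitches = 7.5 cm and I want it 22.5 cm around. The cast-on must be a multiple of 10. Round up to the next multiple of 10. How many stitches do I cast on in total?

70 stitches.

22 / 7.5 = 2.933 sts per cm.
22.5 × 2.933 = 66.00 sts.
Next multiple of 10: 70.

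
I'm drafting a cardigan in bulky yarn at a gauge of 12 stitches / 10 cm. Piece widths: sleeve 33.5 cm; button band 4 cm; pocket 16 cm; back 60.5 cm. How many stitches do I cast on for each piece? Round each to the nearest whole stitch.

sleeve 40; button band 5; pocket 19; back 73.

Rate = 12/10 = 1.2 sts per cm.
sleeve: 33.5 × 1.2 = 40.20 → 40.
button band: 4 × 1.2 = 4.80 → 5.
pocket: 16 × 1.2 = 19.20 → 19.
back: 60.5 × 1.2 = 72.60 → 73.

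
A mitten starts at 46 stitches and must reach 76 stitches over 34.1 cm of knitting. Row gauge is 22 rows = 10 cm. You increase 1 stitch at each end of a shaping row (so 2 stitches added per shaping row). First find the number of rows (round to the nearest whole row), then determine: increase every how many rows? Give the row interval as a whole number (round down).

Rows = 34.1 × 2.2 = 75.0 → 75 rows.
Stitches to add: 30 → 15 shaping rows (at 2 st each).
75 / 15 = 5.00 → every 5 rows.

Increase every 5th row.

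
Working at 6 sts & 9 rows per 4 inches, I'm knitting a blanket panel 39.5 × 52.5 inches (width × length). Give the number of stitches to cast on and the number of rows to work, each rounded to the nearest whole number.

Stitch gauge = 6/4 = 1.5 sts/in; 39.5 × 1.5 = 59.25 → 59 sts.
Row gauge = 9/4 = 2.25 rows/in; 52.5 × 2.25 = 118.12 → 118 rows.

Cast on 59 stitches and work 118 rows.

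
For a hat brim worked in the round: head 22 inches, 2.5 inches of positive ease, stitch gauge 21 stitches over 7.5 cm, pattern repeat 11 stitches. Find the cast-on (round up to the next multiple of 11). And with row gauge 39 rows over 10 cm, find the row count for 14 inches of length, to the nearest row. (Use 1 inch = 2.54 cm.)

Cast on 176 stitches; work 139 rows.

Finished = 22 + 2.5 = 24.5 inches.
24.5 inches × 2.54 = 62.23 cm.
21/7.5 = 2.8 sts per cm; 62.23 × 2.8 = 174.24 sts.
Next multiple of 11 → 176.
14 inches = 35.56 cm; × 3.9 = 138.68 → 139 rows.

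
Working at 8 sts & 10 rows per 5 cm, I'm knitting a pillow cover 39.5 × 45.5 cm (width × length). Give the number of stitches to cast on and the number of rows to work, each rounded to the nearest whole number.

Stitch gauge = 8/5 = 1.6 sts/cm; 39.5 × 1.6 = 63.20 → 63 sts.
Row gauge = 10/5 = 2 rows/cm; 45.5 × 2 = 91.00 → 91 rows.

Cast on 63 stitches and work 91 rows.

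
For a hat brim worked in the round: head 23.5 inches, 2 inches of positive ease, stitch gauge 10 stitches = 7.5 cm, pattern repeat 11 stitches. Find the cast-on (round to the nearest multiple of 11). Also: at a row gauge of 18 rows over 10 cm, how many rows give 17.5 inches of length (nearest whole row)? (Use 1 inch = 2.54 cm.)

Cast on 88 stitches; work 80 rows.

Finished = 23.5 + 2 = 25.5 inches.
25.5 inches × 2.54 = 64.77 cm.
10/7.5 = 1.333 sts per cm; 64.77 × 1.333 = 86.36 sts.
Nearest multiple of 11 → 88.
17.5 inches = 44.45 cm; × 1.8 = 80.01 → 80 rows.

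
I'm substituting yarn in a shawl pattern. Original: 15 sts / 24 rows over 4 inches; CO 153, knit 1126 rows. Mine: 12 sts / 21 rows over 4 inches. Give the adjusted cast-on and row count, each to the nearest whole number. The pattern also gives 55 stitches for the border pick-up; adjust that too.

Stitches: 153 × 12/15 = 122.40 → 122.
Rows: 1126 × 21/24 = 985.25 → 985.
border pick-up: 55 × 12/15 = 44.00 → 44.

Cast on 122 stitches; work 985 rows; border pick-up 44 stitches.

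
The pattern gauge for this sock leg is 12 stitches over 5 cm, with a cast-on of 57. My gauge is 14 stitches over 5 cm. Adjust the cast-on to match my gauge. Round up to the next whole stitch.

Scale factor = 14 / 12 = 1.167.
57 × 14 / 12 = 66.50 sts.
→ 67 sts.

Cast on 67 stitches.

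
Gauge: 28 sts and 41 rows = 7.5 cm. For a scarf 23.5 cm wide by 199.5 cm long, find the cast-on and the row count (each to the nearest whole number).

Stitch gauge = 28/7.5 = 3.733 sts/cm; 23.5 × 3.733 = 87.73 → 88 sts.
Row gauge = 41/7.5 = 5.467 rows/cm; 199.5 × 5.467 = 1090.60 → 1091 rows.

Cast on 88 stitches and work 1091 rows.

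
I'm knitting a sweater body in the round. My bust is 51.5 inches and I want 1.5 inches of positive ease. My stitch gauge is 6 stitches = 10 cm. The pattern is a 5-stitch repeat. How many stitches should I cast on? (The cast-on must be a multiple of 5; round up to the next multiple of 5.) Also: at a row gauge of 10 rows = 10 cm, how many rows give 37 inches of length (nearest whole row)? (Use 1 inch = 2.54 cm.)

Finished = 51.5 + 1.5 = 53 inches.
53 inches × 2.54 = 134.62 cm.
6/10 = 0.6 sts per cm; 134.62 × 0.6 = 80.77 sts.
Next multiple of 5 → 85.
37 inches = 93.98 cm; × 1 = 93.98 → 94 rows.

Cast on 85 stitches; work 94 rows.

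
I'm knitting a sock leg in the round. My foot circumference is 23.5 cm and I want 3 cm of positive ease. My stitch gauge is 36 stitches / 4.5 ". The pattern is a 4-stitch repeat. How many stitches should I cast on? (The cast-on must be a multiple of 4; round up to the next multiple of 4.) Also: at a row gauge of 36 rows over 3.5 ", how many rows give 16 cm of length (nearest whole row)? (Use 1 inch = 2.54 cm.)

Cast on 84 stitches; work 65 rows.

Finished = 23.5 + 3 = 26.5 cm.
26.5 cm × 1/2.54 = 10.43 inches.
36/4.5 = 8 sts per in; 10.43 × 8 = 83.46 sts.
Next multiple of 4 → 84.
16 cm = 6.30 inches; × 10.286 = 64.79 → 65 rows.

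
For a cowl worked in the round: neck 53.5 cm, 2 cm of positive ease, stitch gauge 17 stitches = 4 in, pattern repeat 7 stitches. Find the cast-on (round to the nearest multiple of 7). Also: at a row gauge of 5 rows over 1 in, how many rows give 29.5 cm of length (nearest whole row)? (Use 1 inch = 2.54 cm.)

Finished = 53.5 + 2 = 55.5 cm.
55.5 cm × 1/2.54 = 21.85 inches.
17/4 = 4.25 sts per in; 21.85 × 4.25 = 92.86 sts.
Nearest multiple of 7 → 91.
29.5 cm = 11.61 inches; × 5 = 58.07 → 58 rows.

Cast on 91 stitches; work 58 rows.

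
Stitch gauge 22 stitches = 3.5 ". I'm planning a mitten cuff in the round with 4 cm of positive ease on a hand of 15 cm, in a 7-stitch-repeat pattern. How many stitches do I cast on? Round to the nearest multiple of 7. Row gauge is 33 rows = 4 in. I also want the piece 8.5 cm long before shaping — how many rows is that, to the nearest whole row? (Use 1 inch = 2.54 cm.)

Cast on 49 stitches; work 28 rows.

Finished = 15 + 4 = 19 cm.
19 cm × 1/2.54 = 7.48 inches.
22/3.5 = 6.286 sts per in; 7.48 × 6.286 = 47.02 sts.
Nearest multiple of 7 → 49.
8.5 cm = 3.35 inches; × 8.25 = 27.61 → 28 rows.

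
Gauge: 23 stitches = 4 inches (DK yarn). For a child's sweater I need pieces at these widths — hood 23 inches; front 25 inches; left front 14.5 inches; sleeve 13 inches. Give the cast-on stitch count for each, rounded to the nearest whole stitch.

hood 132; front 144; left front 83; sleeve 75.

Rate = 23/4 = 5.75 sts per in.
hood: 23 × 5.75 = 132.25 → 132.
front: 25 × 5.75 = 143.75 → 144.
left front: 14.5 × 5.75 = 83.38 → 83.
sleeve: 13 × 5.75 = 74.75 → 75.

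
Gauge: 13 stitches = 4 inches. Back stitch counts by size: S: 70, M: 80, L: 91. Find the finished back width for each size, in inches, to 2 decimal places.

13/4 = 3.25 sts per in.
S: 70 / 3.25 = 21.538 → 21.54 in.
M: 80 / 3.25 = 24.615 → 24.62 in.
L: 91 / 3.25 = 28.000 → 28.00 in.

S 21.54 inches; M 24.62 inches; L 28.00 inches.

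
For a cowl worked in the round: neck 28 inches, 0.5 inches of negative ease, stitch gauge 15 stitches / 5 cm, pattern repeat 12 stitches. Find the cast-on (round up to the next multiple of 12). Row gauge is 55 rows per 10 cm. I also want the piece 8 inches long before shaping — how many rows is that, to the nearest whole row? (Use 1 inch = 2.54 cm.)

Cast on 216 stitches; work 112 rows.

Finished = 28 − 0.5 = 27.5 inches.
27.5 inches × 2.54 = 69.85 cm.
15/5 = 3 sts per cm; 69.85 × 3 = 209.55 sts.
Next multiple of 12 → 216.
8 inches = 20.32 cm; × 5.5 = 111.76 → 112 rows.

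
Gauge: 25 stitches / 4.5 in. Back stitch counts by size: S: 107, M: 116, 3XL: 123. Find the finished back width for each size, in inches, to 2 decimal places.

25/4.5 = 5.556 sts per in.
S: 107 / 5.556 = 19.260 → 19.26 in.
M: 116 / 5.556 = 20.880 → 20.88 in.
3XL: 123 / 5.556 = 22.140 → 22.14 in.

S 19.26 inches; M 20.88 inches; 3XL 22.14 inches.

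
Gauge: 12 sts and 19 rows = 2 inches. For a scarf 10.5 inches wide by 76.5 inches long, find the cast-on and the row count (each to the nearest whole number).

Cast on 63 stitches and work 727 rows.

Stitch gauge = 12/2 = 6 sts/in; 10.5 × 6 = 63.00 → 63 sts.
Row gauge = 19/2 = 9.5 rows/in; 76.5 × 9.5 = 726.75 → 727 rows.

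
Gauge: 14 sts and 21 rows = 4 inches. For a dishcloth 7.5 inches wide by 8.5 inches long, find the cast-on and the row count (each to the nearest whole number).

Cast on 26 stitches and work 45 rows.

Stitch gauge = 14/4 = 3.5 sts/in; 7.5 × 3.5 = 26.25 → 26 sts.
Row gauge = 21/4 = 5.25 rows/in; 8.5 × 5.25 = 44.62 → 45 rows.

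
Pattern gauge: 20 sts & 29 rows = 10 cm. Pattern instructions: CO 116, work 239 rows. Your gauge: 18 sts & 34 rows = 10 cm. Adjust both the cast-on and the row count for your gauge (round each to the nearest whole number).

Stitches: 116 × 18/20 = 104.40 → 104.
Rows: 239 × 34/29 = 280.21 → 280.

Cast on 104 stitches; work 280 rows.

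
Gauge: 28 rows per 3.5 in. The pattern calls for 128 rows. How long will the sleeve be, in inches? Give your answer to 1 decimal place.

16.0 inches.

28 rows / 3.5 inch = 8 rows per inch.
128 / 8 = 16.00 inches.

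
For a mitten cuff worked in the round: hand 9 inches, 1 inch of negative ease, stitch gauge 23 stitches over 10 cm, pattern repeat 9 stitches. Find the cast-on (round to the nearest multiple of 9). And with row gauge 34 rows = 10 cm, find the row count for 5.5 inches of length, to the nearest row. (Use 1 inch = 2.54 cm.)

Finished = 9 − 1 = 8 inches.
8 inches × 2.54 = 20.32 cm.
23/10 = 2.3 sts per cm; 20.32 × 2.3 = 46.74 sts.
Nearest multiple of 9 → 45.
5.5 inches = 13.97 cm; × 3.4 = 47.50 → 47 rows.

Cast on 45 stitches; work 47 rows.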